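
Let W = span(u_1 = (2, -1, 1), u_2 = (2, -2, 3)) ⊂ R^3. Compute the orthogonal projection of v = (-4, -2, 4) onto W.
proj_W(v) = (-80/21, -26/21, 92/21)

Set up U = [u_1 | ... | u_2] ∈ R^(3×2). The projector onto W = col(U) is P = U (U^T U)^(-1) U^T.
Compute U^T U =
  [6, 9]
  [9, 17],
and U^T v = (-2, 8).
Solve U^T U · c = U^T v for the coefficients: c = (-106/21, 22/7). The projection is proj_W(v) = U c.
Check: (v - proj_W(v)) · u_1 = 0  (should be 0).
Check: (v - proj_W(v)) · u_2 = 0  (should be 0).
Result: proj_W(v) = (-80/21, -26/21, 92/21).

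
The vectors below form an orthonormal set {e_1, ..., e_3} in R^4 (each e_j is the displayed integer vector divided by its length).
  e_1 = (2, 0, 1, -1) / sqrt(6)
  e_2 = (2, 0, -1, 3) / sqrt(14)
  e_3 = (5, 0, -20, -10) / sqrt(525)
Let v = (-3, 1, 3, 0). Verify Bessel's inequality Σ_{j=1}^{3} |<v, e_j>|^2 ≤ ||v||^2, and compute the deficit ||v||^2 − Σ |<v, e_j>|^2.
Σ |<v, e_j>|^2 = 18; ||v||^2 = 19; deficit = 1

Write each e_j = u_j / sqrt(<u_j, u_j>) where u_j is the displayed integer vector. Then <v, e_j> = <v, u_j> / sqrt(<u_j, u_j>), so |<v, e_j>|^2 = <v, u_j>^2 / <u_j, u_j>.
Coefficients: <v, e_1> = -3/sqrt(6), <v, e_2> = -9/sqrt(14), <v, e_3> = -75/sqrt(525).
Square and sum: Σ |<v, e_j>|^2 = 18.
Compute ||v||^2 = v·v = 19.
Deficit = 19 − 18 = 1 ≥ 0, confirming Bessel's inequality. (The deficit equals ||v − Σ <v,e_j> e_j||^2, the squared distance from v to span{e_j}.)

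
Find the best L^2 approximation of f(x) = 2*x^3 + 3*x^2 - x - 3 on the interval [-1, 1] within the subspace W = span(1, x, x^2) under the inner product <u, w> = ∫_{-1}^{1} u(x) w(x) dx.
g(x) = 3*x^2 + x/5 - 3

The best approximation g ∈ W is the orthogonal projection of f onto W. Writing g = a_0 + a_1 x + a_2 x^2, the coefficients solve the normal equations G · a = b where
  G_{ij} = <φ_i, φ_j> and b_i = <f, φ_i>, with φ_0 = 1, φ_1 = x, φ_2 = x^2.
G =
  [2, 0, 2/3]
  [0, 2/3, 0]
  [2/3, 0, 2/5],
b = (-4, 2/15, -4/5).
Solving gives a_0 = -3, a_1 = 1/5, a_2 = 3, so
  g(x) = 3*x^2 + x/5 - 3.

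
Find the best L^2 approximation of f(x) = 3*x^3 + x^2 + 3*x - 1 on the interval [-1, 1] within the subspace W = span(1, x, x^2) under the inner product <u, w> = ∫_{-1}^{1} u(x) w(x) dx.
g(x) = x^2 + 24*x/5 - 1

The best approximation g ∈ W is the orthogonal projection of f onto W. Writing g = a_0 + a_1 x + a_2 x^2, the coefficients solve the normal equations G · a = b where
  G_{ij} = <φ_i, φ_j> and b_i = <f, φ_i>, with φ_0 = 1, φ_1 = x, φ_2 = x^2.
G =
  [2, 0, 2/3]
  [0, 2/3, 0]
  [2/3, 0, 2/5],
b = (-4/3, 16/5, -4/15).
Solving gives a_0 = -1, a_1 = 24/5, a_2 = 1, so
  g(x) = x^2 + 24*x/5 - 1.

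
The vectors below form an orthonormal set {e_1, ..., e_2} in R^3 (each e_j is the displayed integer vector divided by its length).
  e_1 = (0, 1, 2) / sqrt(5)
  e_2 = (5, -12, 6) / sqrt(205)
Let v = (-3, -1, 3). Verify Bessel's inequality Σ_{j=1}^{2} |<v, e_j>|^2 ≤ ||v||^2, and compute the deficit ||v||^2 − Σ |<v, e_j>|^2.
Σ |<v, e_j>|^2 = 250/41; ||v||^2 = 19; deficit = 529/41

Write each e_j = u_j / sqrt(<u_j, u_j>) where u_j is the displayed integer vector. Then <v, e_j> = <v, u_j> / sqrt(<u_j, u_j>), so |<v, e_j>|^2 = <v, u_j>^2 / <u_j, u_j>.
Coefficients: <v, e_1> = 5/sqrt(5), <v, e_2> = 15/sqrt(205).
Square and sum: Σ |<v, e_j>|^2 = 250/41.
Compute ||v||^2 = v·v = 19.
Deficit = 19 − 250/41 = 529/41 ≥ 0, confirming Bessel's inequality. (The deficit equals ||v − Σ <v,e_j> e_j||^2, the squared distance from v to span{e_j}.)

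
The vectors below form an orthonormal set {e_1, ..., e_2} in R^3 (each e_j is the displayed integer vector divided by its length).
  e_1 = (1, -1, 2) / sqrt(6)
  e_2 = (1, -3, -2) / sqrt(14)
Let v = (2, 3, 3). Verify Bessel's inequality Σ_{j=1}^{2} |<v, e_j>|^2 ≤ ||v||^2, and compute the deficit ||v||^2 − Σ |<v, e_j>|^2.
Σ |<v, e_j>|^2 = 341/21; ||v||^2 = 22; deficit = 121/21

Write each e_j = u_j / sqrt(<u_j, u_j>) where u_j is the displayed integer vector. Then <v, e_j> = <v, u_j> / sqrt(<u_j, u_j>), so |<v, e_j>|^2 = <v, u_j>^2 / <u_j, u_j>.
Coefficients: <v, e_1> = 5/sqrt(6), <v, e_2> = -13/sqrt(14).
Square and sum: Σ |<v, e_j>|^2 = 341/21.
Compute ||v||^2 = v·v = 22.
Deficit = 22 − 341/21 = 121/21 ≥ 0, confirming Bessel's inequality. (The deficit equals ||v − Σ <v,e_j> e_j||^2, the squared distance from v to span{e_j}.)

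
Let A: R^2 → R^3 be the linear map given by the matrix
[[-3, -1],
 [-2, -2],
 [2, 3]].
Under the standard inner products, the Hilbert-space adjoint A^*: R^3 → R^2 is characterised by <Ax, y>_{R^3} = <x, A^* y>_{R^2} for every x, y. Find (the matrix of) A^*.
A^* = A^T =
[[-3, -2, 2],
 [-1, -2, 3]]

For real matrices with standard dot products, the defining identity <Ax, y> = <x, A^* y> gives (Ax)^T y = x^T (A^*) y, i.e. x^T A^T y = x^T (A^*) y. Since this holds for all x, y, we must have A^* = A^T. Therefore
A^* =
[[-3, -2, 2],
 [-1, -2, 3]].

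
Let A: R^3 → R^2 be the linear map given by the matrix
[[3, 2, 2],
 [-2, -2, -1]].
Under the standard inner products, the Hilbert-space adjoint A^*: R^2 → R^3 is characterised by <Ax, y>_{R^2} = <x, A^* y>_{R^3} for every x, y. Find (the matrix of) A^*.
A^* = A^T =
[[3, -2],
 [2, -2],
 [2, -1]]

For real matrices with standard dot products, the defining identity <Ax, y> = <x, A^* y> gives (Ax)^T y = x^T (A^*) y, i.e. x^T A^T y = x^T (A^*) y. Since this holds for all x, y, we must have A^* = A^T. Therefore
A^* =
[[3, -2],
 [2, -2],
 [2, -1]].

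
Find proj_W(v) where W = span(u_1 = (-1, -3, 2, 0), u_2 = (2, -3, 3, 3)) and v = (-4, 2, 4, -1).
proj_W(v) = (-547/265, -309/265, 58/265, -444/265)

Set up U = [u_1 | ... | u_2] ∈ R^(4×2). The projector onto W = col(U) is P = U (U^T U)^(-1) U^T.
Compute U^T U =
  [14, 13]
  [13, 31],
and U^T v = (6, -5).
Solve U^T U · c = U^T v for the coefficients: c = (251/265, -148/265). The projection is proj_W(v) = U c.
Check: (v - proj_W(v)) · u_1 = 0  (should be 0).
Check: (v - proj_W(v)) · u_2 = 0  (should be 0).
Result: proj_W(v) = (-547/265, -309/265, 58/265, -444/265).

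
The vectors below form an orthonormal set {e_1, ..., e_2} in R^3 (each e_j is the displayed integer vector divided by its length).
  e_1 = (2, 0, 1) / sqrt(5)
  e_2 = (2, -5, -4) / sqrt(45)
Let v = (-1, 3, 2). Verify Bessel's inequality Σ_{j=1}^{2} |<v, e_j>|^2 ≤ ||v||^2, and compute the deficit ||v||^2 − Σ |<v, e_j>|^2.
Σ |<v, e_j>|^2 = 125/9; ||v||^2 = 14; deficit = 1/9

Write each e_j = u_j / sqrt(<u_j, u_j>) where u_j is the displayed integer vector. Then <v, e_j> = <v, u_j> / sqrt(<u_j, u_j>), so |<v, e_j>|^2 = <v, u_j>^2 / <u_j, u_j>.
Coefficients: <v, e_1> = 0/sqrt(5), <v, e_2> = -25/sqrt(45).
Square and sum: Σ |<v, e_j>|^2 = 125/9.
Compute ||v||^2 = v·v = 14.
Deficit = 14 − 125/9 = 1/9 ≥ 0, confirming Bessel's inequality. (The deficit equals ||v − Σ <v,e_j> e_j||^2, the squared distance from v to span{e_j}.)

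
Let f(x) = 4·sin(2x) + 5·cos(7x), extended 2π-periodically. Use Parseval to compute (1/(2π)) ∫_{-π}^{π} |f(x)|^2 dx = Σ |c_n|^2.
Σ |c_n|^2 = 41/2

Expand |f|^2 and use orthogonality of {sin(nx), cos(mx)} on [-π, π]:
  ∫_{-π}^{π} sin(nx)^2 dx = π, ∫ cos(mx)^2 dx = π, and cross terms integrate to 0.
So ∫_{-π}^{π} f(x)^2 dx = 4^2 · π + 5^2 · π = (16 + 25)π.
Divide by 2π: (16 + 25)/2 = 41/2.
By Parseval, this equals Σ |c_n|^2.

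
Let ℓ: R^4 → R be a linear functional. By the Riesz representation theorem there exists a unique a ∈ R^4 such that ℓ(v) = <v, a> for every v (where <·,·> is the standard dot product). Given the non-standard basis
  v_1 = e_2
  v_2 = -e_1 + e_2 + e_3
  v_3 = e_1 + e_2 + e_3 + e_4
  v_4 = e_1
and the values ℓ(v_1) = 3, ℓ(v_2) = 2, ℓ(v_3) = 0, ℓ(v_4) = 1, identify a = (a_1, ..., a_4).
a = (1, 3, 0, -4)

Write a = (a_1, ..., a_4) in the standard basis. For each basis vector v_i, ℓ(v_i) = <v_i, a> is a linear equation in the a_j's. Collect the n equations into a matrix system V a = ℓ, where row i of V is v_i (expressed in the standard basis). Since V is invertible (lower-triangular with 1s on the diagonal, up to permutation), solve by back-substitution:
  V =
[[0, 1, 0, 0],
 [-1, 1, 1, 0],
 [1, 1, 1, 1],
 [1, 0, 0, 0]]
  V a = (3, 2, 0, 1)
Solving gives a = (1, 3, 0, -4).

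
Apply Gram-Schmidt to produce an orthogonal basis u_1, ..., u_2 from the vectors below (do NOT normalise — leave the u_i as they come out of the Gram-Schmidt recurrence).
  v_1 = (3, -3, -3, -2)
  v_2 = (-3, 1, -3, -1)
Orthogonal basis:
  u_1 = (3, -3, -3, -2)
  u_2 = (-90/31, 28/31, -96/31, -33/31)

Apply the Gram-Schmidt recurrence
  u_1 = v_1
  u_i = v_i − Σ_{j<i} ((v_i · u_j) / (u_j · u_j)) · u_j.

Step by step this gives:
  u_1 = (3, -3, -3, -2)
  u_2 = (-90/31, 28/31, -96/31, -33/31)

Orthogonality check:
  u_2 · u_1 = 0 (should be 0)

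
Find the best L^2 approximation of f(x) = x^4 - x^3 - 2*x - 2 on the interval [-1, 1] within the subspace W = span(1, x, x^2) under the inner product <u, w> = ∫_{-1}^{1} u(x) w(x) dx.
g(x) = 6*x^2/7 - 13*x/5 - 73/35

The best approximation g ∈ W is the orthogonal projection of f onto W. Writing g = a_0 + a_1 x + a_2 x^2, the coefficients solve the normal equations G · a = b where
  G_{ij} = <φ_i, φ_j> and b_i = <f, φ_i>, with φ_0 = 1, φ_1 = x, φ_2 = x^2.
G =
  [2, 0, 2/3]
  [0, 2/3, 0]
  [2/3, 0, 2/5],
b = (-18/5, -26/15, -22/21).
Solving gives a_0 = -73/35, a_1 = -13/5, a_2 = 6/7, so
  g(x) = 6*x^2/7 - 13*x/5 - 73/35.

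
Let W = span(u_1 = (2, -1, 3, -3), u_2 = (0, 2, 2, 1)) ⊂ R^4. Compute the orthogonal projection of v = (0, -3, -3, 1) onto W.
proj_W(v) = (-70/103, -209/103, -349/103, -17/103)

Set up U = [u_1 | ... | u_2] ∈ R^(4×2). The projector onto W = col(U) is P = U (U^T U)^(-1) U^T.
Compute U^T U =
  [23, 1]
  [1, 9],
and U^T v = (-9, -11).
Solve U^T U · c = U^T v for the coefficients: c = (-35/103, -122/103). The projection is proj_W(v) = U c.
Check: (v - proj_W(v)) · u_1 = 0  (should be 0).
Check: (v - proj_W(v)) · u_2 = 0  (should be 0).
Result: proj_W(v) = (-70/103, -209/103, -349/103, -17/103).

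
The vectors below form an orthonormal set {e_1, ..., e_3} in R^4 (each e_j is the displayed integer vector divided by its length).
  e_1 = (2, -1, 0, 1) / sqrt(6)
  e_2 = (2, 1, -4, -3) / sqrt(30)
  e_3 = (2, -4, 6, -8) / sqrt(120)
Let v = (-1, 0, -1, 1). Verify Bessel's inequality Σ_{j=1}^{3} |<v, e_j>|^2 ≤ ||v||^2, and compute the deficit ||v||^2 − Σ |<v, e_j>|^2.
Σ |<v, e_j>|^2 = 7/3; ||v||^2 = 3; deficit = 2/3

Write each e_j = u_j / sqrt(<u_j, u_j>) where u_j is the displayed integer vector. Then <v, e_j> = <v, u_j> / sqrt(<u_j, u_j>), so |<v, e_j>|^2 = <v, u_j>^2 / <u_j, u_j>.
Coefficients: <v, e_1> = -1/sqrt(6), <v, e_2> = -1/sqrt(30), <v, e_3> = -16/sqrt(120).
Square and sum: Σ |<v, e_j>|^2 = 7/3.
Compute ||v||^2 = v·v = 3.
Deficit = 3 − 7/3 = 2/3 ≥ 0, confirming Bessel's inequality. (The deficit equals ||v − Σ <v,e_j> e_j||^2, the squared distance from v to span{e_j}.)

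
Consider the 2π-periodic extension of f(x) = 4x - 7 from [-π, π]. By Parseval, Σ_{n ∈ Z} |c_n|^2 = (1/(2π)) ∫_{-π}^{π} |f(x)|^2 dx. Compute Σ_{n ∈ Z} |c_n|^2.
Σ |c_n|^2 = 16π^2/3 + 49

Expand and integrate term by term over [-π, π]:
  ∫ (4x)^2 dx = 16·(2π^3/3); ∫ 2·4·(-7)·x dx = 0 (odd integrand); ∫ (-7)^2 dx = 49·2π.
So (1/(2π)) ∫_{-π}^{π} (4x - 7)^2 dx = 16π^2/3 + 49 = 16π^2/3 + 49.
Parseval ⇒ Σ |c_n|^2 = 16π^2/3 + 49.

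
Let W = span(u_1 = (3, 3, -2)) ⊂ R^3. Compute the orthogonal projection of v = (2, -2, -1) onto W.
proj_W(v) = (3/11, 3/11, -2/11)

Set up U = [u_1 | ... | u_1] ∈ R^(3×1). The projector onto W = col(U) is P = U (U^T U)^(-1) U^T.
Compute U^T U =
  [22],
and U^T v = (2).
Solve U^T U · c = U^T v for the coefficients: c = (1/11). The projection is proj_W(v) = U c.
Check: (v - proj_W(v)) · u_1 = 0  (should be 0).
Result: proj_W(v) = (3/11, 3/11, -2/11).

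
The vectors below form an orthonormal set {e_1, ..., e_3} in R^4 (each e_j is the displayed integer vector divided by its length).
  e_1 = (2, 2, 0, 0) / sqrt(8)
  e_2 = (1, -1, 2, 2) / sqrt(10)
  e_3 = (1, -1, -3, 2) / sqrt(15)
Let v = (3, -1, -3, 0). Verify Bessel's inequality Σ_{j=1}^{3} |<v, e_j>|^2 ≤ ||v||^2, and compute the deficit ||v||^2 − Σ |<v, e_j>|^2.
Σ |<v, e_j>|^2 = 41/3; ||v||^2 = 19; deficit = 16/3

Write each e_j = u_j / sqrt(<u_j, u_j>) where u_j is the displayed integer vector. Then <v, e_j> = <v, u_j> / sqrt(<u_j, u_j>), so |<v, e_j>|^2 = <v, u_j>^2 / <u_j, u_j>.
Coefficients: <v, e_1> = 4/sqrt(8), <v, e_2> = -2/sqrt(10), <v, e_3> = 13/sqrt(15).
Square and sum: Σ |<v, e_j>|^2 = 41/3.
Compute ||v||^2 = v·v = 19.
Deficit = 19 − 41/3 = 16/3 ≥ 0, confirming Bessel's inequality. (The deficit equals ||v − Σ <v,e_j> e_j||^2, the squared distance from v to span{e_j}.)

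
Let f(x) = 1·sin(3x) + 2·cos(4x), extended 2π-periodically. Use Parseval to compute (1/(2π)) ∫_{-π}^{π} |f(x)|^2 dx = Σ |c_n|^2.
Σ |c_n|^2 = 5/2

Expand |f|^2 and use orthogonality of {sin(nx), cos(mx)} on [-π, π]:
  ∫_{-π}^{π} sin(nx)^2 dx = π, ∫ cos(mx)^2 dx = π, and cross terms integrate to 0.
So ∫_{-π}^{π} f(x)^2 dx = 1^2 · π + 2^2 · π = (1 + 4)π.
Divide by 2π: (1 + 4)/2 = 5/2.
By Parseval, this equals Σ |c_n|^2.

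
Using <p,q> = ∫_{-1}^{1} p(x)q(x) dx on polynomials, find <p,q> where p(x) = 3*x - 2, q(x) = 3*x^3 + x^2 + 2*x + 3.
<p,q> = -86/15

Expand the product: p(x)·q(x) = 9*x^4 - 3*x^3 + 4*x^2 + 5*x - 6.
∫_{-1}^{1} of each monomial x^k gives [2/(k+1) if k even, 0 if k odd]. Integrating term-by-term (or equivalently evaluating the antiderivative F(x) = 9*x^5/5 - 3*x^4/4 + 4*x^3/3 + 5*x^2/2 - 6*x at the endpoints):
  F(1) − F(−1) = -67/60 − (277/60) = -86/15.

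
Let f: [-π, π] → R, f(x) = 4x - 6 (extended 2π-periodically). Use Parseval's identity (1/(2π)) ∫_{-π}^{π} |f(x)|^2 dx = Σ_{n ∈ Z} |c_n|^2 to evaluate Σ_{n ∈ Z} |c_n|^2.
Σ |c_n|^2 = 16π^2/3 + 36

Expand and integrate term by term over [-π, π]:
  ∫ (4x)^2 dx = 16·(2π^3/3); ∫ 2·4·(-6)·x dx = 0 (odd integrand); ∫ (-6)^2 dx = 36·2π.
So (1/(2π)) ∫_{-π}^{π} (4x - 6)^2 dx = 16π^2/3 + 36 = 16π^2/3 + 36.
Parseval ⇒ Σ |c_n|^2 = 16π^2/3 + 36.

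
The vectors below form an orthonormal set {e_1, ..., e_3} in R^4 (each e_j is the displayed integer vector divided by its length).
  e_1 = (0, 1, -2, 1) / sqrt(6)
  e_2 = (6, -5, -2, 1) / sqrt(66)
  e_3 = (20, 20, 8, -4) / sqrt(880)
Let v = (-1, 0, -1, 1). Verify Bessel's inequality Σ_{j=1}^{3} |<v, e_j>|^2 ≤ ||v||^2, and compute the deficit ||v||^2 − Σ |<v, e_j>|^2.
Σ |<v, e_j>|^2 = 14/5; ||v||^2 = 3; deficit = 1/5

Write each e_j = u_j / sqrt(<u_j, u_j>) where u_j is the displayed integer vector. Then <v, e_j> = <v, u_j> / sqrt(<u_j, u_j>), so |<v, e_j>|^2 = <v, u_j>^2 / <u_j, u_j>.
Coefficients: <v, e_1> = 3/sqrt(6), <v, e_2> = -3/sqrt(66), <v, e_3> = -32/sqrt(880).
Square and sum: Σ |<v, e_j>|^2 = 14/5.
Compute ||v||^2 = v·v = 3.
Deficit = 3 − 14/5 = 1/5 ≥ 0, confirming Bessel's inequality. (The deficit equals ||v − Σ <v,e_j> e_j||^2, the squared distance from v to span{e_j}.)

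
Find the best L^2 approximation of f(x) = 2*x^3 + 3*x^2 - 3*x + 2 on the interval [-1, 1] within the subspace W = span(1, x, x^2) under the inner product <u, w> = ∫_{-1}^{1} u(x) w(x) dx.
g(x) = 3*x^2 - 9*x/5 + 2

The best approximation g ∈ W is the orthogonal projection of f onto W. Writing g = a_0 + a_1 x + a_2 x^2, the coefficients solve the normal equations G · a = b where
  G_{ij} = <φ_i, φ_j> and b_i = <f, φ_i>, with φ_0 = 1, φ_1 = x, φ_2 = x^2.
G =
  [2, 0, 2/3]
  [0, 2/3, 0]
  [2/3, 0, 2/5],
b = (6, -6/5, 38/15).
Solving gives a_0 = 2, a_1 = -9/5, a_2 = 3, so
  g(x) = 3*x^2 - 9*x/5 + 2.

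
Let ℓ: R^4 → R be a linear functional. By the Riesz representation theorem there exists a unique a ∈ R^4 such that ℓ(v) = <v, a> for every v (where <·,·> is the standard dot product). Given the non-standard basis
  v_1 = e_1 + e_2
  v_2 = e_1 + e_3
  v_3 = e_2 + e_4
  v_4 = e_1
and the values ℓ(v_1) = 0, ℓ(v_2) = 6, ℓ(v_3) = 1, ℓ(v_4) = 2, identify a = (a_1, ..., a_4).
a = (2, -2, 4, 3)

Write a = (a_1, ..., a_4) in the standard basis. For each basis vector v_i, ℓ(v_i) = <v_i, a> is a linear equation in the a_j's. Collect the n equations into a matrix system V a = ℓ, where row i of V is v_i (expressed in the standard basis). Since V is invertible (lower-triangular with 1s on the diagonal, up to permutation), solve by back-substitution:
  V =
[[1, 1, 0, 0],
 [1, 0, 1, 0],
 [0, 1, 0, 1],
 [1, 0, 0, 0]]
  V a = (0, 6, 1, 2)
Solving gives a = (2, -2, 4, 3).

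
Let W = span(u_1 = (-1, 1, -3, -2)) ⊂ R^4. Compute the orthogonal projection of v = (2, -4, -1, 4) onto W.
proj_W(v) = (11/15, -11/15, 11/5, 22/15)

Set up U = [u_1 | ... | u_1] ∈ R^(4×1). The projector onto W = col(U) is P = U (U^T U)^(-1) U^T.
Compute U^T U =
  [15],
and U^T v = (-11).
Solve U^T U · c = U^T v for the coefficients: c = (-11/15). The projection is proj_W(v) = U c.
Check: (v - proj_W(v)) · u_1 = 0  (should be 0).
Result: proj_W(v) = (11/15, -11/15, 11/5, 22/15).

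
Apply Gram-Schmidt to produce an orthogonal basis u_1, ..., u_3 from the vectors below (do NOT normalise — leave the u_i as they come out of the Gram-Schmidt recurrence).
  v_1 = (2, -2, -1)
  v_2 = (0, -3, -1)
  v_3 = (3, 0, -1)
Orthogonal basis:
  u_1 = (2, -2, -1)
  u_2 = (-14/9, -13/9, -2/9)
  u_3 = (-3/41, 6/41, -18/41)

Apply the Gram-Schmidt recurrence
  u_1 = v_1
  u_i = v_i − Σ_{j<i} ((v_i · u_j) / (u_j · u_j)) · u_j.

Step by step this gives:
  u_1 = (2, -2, -1)
  u_2 = (-14/9, -13/9, -2/9)
  u_3 = (-3/41, 6/41, -18/41)

Orthogonality check:
  u_2 · u_1 = 0 (should be 0)
  u_3 · u_1 = 0 (should be 0)
  u_3 · u_2 = 0 (should be 0)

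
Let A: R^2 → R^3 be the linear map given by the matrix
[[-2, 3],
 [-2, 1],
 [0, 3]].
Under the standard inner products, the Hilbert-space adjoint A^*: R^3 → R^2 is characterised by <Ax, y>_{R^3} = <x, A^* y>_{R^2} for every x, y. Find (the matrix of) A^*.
A^* = A^T =
[[-2, -2, 0],
 [3, 1, 3]]

For real matrices with standard dot products, the defining identity <Ax, y> = <x, A^* y> gives (Ax)^T y = x^T (A^*) y, i.e. x^T A^T y = x^T (A^*) y. Since this holds for all x, y, we must have A^* = A^T. Therefore
A^* =
[[-2, -2, 0],
 [3, 1, 3]].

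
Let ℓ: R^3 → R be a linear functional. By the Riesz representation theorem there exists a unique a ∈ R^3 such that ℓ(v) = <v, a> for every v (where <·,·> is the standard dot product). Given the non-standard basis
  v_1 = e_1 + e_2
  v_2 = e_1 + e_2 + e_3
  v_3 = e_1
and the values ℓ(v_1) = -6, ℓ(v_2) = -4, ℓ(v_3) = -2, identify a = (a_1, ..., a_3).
a = (-2, -4, 2)

Write a = (a_1, ..., a_3) in the standard basis. For each basis vector v_i, ℓ(v_i) = <v_i, a> is a linear equation in the a_j's. Collect the n equations into a matrix system V a = ℓ, where row i of V is v_i (expressed in the standard basis). Since V is invertible (lower-triangular with 1s on the diagonal, up to permutation), solve by back-substitution:
  V =
[[1, 1, 0],
 [1, 1, 1],
 [1, 0, 0]]
  V a = (-6, -4, -2)
Solving gives a = (-2, -4, 2).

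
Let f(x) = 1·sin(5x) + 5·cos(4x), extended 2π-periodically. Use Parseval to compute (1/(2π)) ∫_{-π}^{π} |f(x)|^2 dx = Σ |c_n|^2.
Σ |c_n|^2 = 13

Expand |f|^2 and use orthogonality of {sin(nx), cos(mx)} on [-π, π]:
  ∫_{-π}^{π} sin(nx)^2 dx = π, ∫ cos(mx)^2 dx = π, and cross terms integrate to 0.
So ∫_{-π}^{π} f(x)^2 dx = 1^2 · π + 5^2 · π = (1 + 25)π.
Divide by 2π: (1 + 25)/2 = 13.
By Parseval, this equals Σ |c_n|^2.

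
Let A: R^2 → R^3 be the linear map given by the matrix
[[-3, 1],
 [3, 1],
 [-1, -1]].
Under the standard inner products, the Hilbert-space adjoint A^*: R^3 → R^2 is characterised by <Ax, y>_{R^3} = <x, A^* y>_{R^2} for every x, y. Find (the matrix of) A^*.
A^* = A^T =
[[-3, 3, -1],
 [1, 1, -1]]

For real matrices with standard dot products, the defining identity <Ax, y> = <x, A^* y> gives (Ax)^T y = x^T (A^*) y, i.e. x^T A^T y = x^T (A^*) y. Since this holds for all x, y, we must have A^* = A^T. Therefore
A^* =
[[-3, 3, -1],
 [1, 1, -1]].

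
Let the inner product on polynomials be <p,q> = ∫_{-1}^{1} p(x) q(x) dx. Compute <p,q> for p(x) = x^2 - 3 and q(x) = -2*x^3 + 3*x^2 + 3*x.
<p,q> = -24/5

Expand the product: p(x)·q(x) = -2*x^5 + 3*x^4 + 9*x^3 - 9*x^2 - 9*x.
∫_{-1}^{1} of each monomial x^k gives [2/(k+1) if k even, 0 if k odd]. Integrating term-by-term (or equivalently evaluating the antiderivative F(x) = -x^6/3 + 3*x^5/5 + 9*x^4/4 - 3*x^3 - 9*x^2/2 at the endpoints):
  F(1) − F(−1) = -299/60 − (-11/60) = -24/5.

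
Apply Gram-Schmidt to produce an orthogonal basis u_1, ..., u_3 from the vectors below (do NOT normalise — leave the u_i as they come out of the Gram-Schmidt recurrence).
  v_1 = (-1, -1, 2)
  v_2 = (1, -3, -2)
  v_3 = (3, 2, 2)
Orthogonal basis:
  u_1 = (-1, -1, 2)
  u_2 = (2/3, -10/3, -4/3)
  u_3 = (16/5, 0, 8/5)

Apply the Gram-Schmidt recurrence
  u_1 = v_1
  u_i = v_i − Σ_{j<i} ((v_i · u_j) / (u_j · u_j)) · u_j.

Step by step this gives:
  u_1 = (-1, -1, 2)
  u_2 = (2/3, -10/3, -4/3)
  u_3 = (16/5, 0, 8/5)

Orthogonality check:
  u_2 · u_1 = 0 (should be 0)
  u_3 · u_1 = 0 (should be 0)
  u_3 · u_2 = 0 (should be 0)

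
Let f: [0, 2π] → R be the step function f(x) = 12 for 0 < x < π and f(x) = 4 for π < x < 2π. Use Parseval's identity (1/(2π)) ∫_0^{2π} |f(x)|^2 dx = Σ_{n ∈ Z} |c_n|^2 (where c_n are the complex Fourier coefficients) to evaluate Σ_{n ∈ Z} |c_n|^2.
Σ |c_n|^2 = 80

Parseval equates the L^2 energy of f (normalised by 1/(2π)) with the ℓ^2 sum of its Fourier coefficients: (1/(2π)) ∫_0^{2π} |f|^2 = Σ |c_n|^2.
Compute the left side: (1/(2π)) [∫_0^π 12^2 dx + ∫_π^{2π} 4^2 dx] = (1/(2π)) · (144π + 16π) = (144 + 16)/2 = 80.
So Σ_{n ∈ Z} |c_n|^2 = 80.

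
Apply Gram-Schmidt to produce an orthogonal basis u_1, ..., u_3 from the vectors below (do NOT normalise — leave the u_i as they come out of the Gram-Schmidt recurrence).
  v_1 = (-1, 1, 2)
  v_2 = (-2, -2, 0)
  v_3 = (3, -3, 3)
Orthogonal basis:
  u_1 = (-1, 1, 2)
  u_2 = (-2, -2, 0)
  u_3 = (3, -3, 3)

Apply the Gram-Schmidt recurrence
  u_1 = v_1
  u_i = v_i − Σ_{j<i} ((v_i · u_j) / (u_j · u_j)) · u_j.

Step by step this gives:
  u_1 = (-1, 1, 2)
  u_2 = (-2, -2, 0)
  u_3 = (3, -3, 3)

Orthogonality check:
  u_2 · u_1 = 0 (should be 0)
  u_3 · u_1 = 0 (should be 0)
  u_3 · u_2 = 0 (should be 0)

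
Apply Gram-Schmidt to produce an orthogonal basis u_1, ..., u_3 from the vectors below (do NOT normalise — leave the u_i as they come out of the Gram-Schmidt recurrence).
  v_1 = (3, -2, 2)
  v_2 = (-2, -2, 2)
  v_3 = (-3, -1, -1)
Orthogonal basis:
  u_1 = (3, -2, 2)
  u_2 = (-40/17, -30/17, 30/17)
  u_3 = (0, -1, -1)

Apply the Gram-Schmidt recurrence
  u_1 = v_1
  u_i = v_i − Σ_{j<i} ((v_i · u_j) / (u_j · u_j)) · u_j.

Step by step this gives:
  u_1 = (3, -2, 2)
  u_2 = (-40/17, -30/17, 30/17)
  u_3 = (0, -1, -1)

Orthogonality check:
  u_2 · u_1 = 0 (should be 0)
  u_3 · u_1 = 0 (should be 0)
  u_3 · u_2 = 0 (should be 0)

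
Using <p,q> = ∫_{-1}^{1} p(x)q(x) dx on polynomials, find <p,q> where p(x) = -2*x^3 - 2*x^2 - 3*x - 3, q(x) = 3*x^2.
<p,q> = -42/5

Expand the product: p(x)·q(x) = -6*x^5 - 6*x^4 - 9*x^3 - 9*x^2.
∫_{-1}^{1} of each monomial x^k gives [2/(k+1) if k even, 0 if k odd]. Integrating term-by-term (or equivalently evaluating the antiderivative F(x) = -x^6 - 6*x^5/5 - 9*x^4/4 - 3*x^3 at the endpoints):
  F(1) − F(−1) = -149/20 − (19/20) = -42/5.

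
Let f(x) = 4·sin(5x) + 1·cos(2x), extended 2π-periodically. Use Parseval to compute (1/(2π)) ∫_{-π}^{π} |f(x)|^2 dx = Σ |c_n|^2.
Σ |c_n|^2 = 17/2

Expand |f|^2 and use orthogonality of {sin(nx), cos(mx)} on [-π, π]:
  ∫_{-π}^{π} sin(nx)^2 dx = π, ∫ cos(mx)^2 dx = π, and cross terms integrate to 0.
So ∫_{-π}^{π} f(x)^2 dx = 4^2 · π + 1^2 · π = (16 + 1)π.
Divide by 2π: (16 + 1)/2 = 17/2.
By Parseval, this equals Σ |c_n|^2.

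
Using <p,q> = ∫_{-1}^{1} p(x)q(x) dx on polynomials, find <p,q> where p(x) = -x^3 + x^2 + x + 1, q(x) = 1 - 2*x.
<p,q> = 32/15

Expand the product: p(x)·q(x) = 2*x^4 - 3*x^3 - x^2 - x + 1.
∫_{-1}^{1} of each monomial x^k gives [2/(k+1) if k even, 0 if k odd]. Integrating term-by-term (or equivalently evaluating the antiderivative F(x) = 2*x^5/5 - 3*x^4/4 - x^3/3 - x^2/2 + x at the endpoints):
  F(1) − F(−1) = -11/60 − (-139/60) = 32/15.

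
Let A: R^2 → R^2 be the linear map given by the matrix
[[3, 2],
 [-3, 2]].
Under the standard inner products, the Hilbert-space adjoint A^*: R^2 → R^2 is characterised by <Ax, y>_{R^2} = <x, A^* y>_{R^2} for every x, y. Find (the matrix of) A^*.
A^* = A^T =
[[3, -3],
 [2, 2]]

For real matrices with standard dot products, the defining identity <Ax, y> = <x, A^* y> gives (Ax)^T y = x^T (A^*) y, i.e. x^T A^T y = x^T (A^*) y. Since this holds for all x, y, we must have A^* = A^T. Therefore
A^* =
[[3, -3],
 [2, 2]].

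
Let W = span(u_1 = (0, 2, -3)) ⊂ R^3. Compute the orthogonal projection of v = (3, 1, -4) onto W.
proj_W(v) = (0, 28/13, -42/13)

Set up U = [u_1 | ... | u_1] ∈ R^(3×1). The projector onto W = col(U) is P = U (U^T U)^(-1) U^T.
Compute U^T U =
  [13],
and U^T v = (14).
Solve U^T U · c = U^T v for the coefficients: c = (14/13). The projection is proj_W(v) = U c.
Check: (v - proj_W(v)) · u_1 = 0  (should be 0).
Result: proj_W(v) = (0, 28/13, -42/13).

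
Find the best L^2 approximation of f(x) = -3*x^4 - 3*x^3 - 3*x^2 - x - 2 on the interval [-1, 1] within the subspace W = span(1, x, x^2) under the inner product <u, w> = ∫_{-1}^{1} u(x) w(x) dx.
g(x) = -39*x^2/7 - 14*x/5 - 61/35

The best approximation g ∈ W is the orthogonal projection of f onto W. Writing g = a_0 + a_1 x + a_2 x^2, the coefficients solve the normal equations G · a = b where
  G_{ij} = <φ_i, φ_j> and b_i = <f, φ_i>, with φ_0 = 1, φ_1 = x, φ_2 = x^2.
G =
  [2, 0, 2/3]
  [0, 2/3, 0]
  [2/3, 0, 2/5],
b = (-36/5, -28/15, -356/105).
Solving gives a_0 = -61/35, a_1 = -14/5, a_2 = -39/7, so
  g(x) = -39*x^2/7 - 14*x/5 - 61/35.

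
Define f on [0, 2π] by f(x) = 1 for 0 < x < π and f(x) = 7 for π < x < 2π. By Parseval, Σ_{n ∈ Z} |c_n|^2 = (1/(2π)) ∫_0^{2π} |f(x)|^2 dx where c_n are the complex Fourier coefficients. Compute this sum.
Σ |c_n|^2 = 25

Parseval equates the L^2 energy of f (normalised by 1/(2π)) with the ℓ^2 sum of its Fourier coefficients: (1/(2π)) ∫_0^{2π} |f|^2 = Σ |c_n|^2.
Compute the left side: (1/(2π)) [∫_0^π 1^2 dx + ∫_π^{2π} 7^2 dx] = (1/(2π)) · (1π + 49π) = (1 + 49)/2 = 25.
So Σ_{n ∈ Z} |c_n|^2 = 25.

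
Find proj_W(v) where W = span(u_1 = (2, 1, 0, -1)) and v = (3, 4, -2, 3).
proj_W(v) = (7/3, 7/6, 0, -7/6)

Set up U = [u_1 | ... | u_1] ∈ R^(4×1). The projector onto W = col(U) is P = U (U^T U)^(-1) U^T.
Compute U^T U =
  [6],
and U^T v = (7).
Solve U^T U · c = U^T v for the coefficients: c = (7/6). The projection is proj_W(v) = U c.
Check: (v - proj_W(v)) · u_1 = 0  (should be 0).
Result: proj_W(v) = (7/3, 7/6, 0, -7/6).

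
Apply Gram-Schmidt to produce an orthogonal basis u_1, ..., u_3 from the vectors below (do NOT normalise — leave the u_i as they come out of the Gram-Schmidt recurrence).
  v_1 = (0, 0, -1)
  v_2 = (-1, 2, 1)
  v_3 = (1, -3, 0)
Orthogonal basis:
  u_1 = (0, 0, -1)
  u_2 = (-1, 2, 0)
  u_3 = (-2/5, -1/5, 0)

Apply the Gram-Schmidt recurrence
  u_1 = v_1
  u_i = v_i − Σ_{j<i} ((v_i · u_j) / (u_j · u_j)) · u_j.

Step by step this gives:
  u_1 = (0, 0, -1)
  u_2 = (-1, 2, 0)
  u_3 = (-2/5, -1/5, 0)

Orthogonality check:
  u_2 · u_1 = 0 (should be 0)
  u_3 · u_1 = 0 (should be 0)
  u_3 · u_2 = 0 (should be 0)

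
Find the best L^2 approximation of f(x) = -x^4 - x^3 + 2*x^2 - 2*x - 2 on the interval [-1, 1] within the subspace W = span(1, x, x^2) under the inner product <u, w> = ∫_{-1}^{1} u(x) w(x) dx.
g(x) = 8*x^2/7 - 13*x/5 - 67/35

The best approximation g ∈ W is the orthogonal projection of f onto W. Writing g = a_0 + a_1 x + a_2 x^2, the coefficients solve the normal equations G · a = b where
  G_{ij} = <φ_i, φ_j> and b_i = <f, φ_i>, with φ_0 = 1, φ_1 = x, φ_2 = x^2.
G =
  [2, 0, 2/3]
  [0, 2/3, 0]
  [2/3, 0, 2/5],
b = (-46/15, -26/15, -86/105).
Solving gives a_0 = -67/35, a_1 = -13/5, a_2 = 8/7, so
  g(x) = 8*x^2/7 - 13*x/5 - 67/35.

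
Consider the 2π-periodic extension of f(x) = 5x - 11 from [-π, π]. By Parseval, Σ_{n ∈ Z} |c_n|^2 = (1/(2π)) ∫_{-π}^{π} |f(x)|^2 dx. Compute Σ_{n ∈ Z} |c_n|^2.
Σ |c_n|^2 = 25π^2/3 + 121

Expand and integrate term by term over [-π, π]:
  ∫ (5x)^2 dx = 25·(2π^3/3); ∫ 2·5·(-11)·x dx = 0 (odd integrand); ∫ (-11)^2 dx = 121·2π.
So (1/(2π)) ∫_{-π}^{π} (5x - 11)^2 dx = 25π^2/3 + 121 = 25π^2/3 + 121.
Parseval ⇒ Σ |c_n|^2 = 25π^2/3 + 121.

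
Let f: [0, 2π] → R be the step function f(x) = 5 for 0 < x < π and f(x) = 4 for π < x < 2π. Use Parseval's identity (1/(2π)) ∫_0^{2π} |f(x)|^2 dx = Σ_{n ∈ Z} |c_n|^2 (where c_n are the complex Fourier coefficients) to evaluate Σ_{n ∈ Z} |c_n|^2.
Σ |c_n|^2 = 41/2

Parseval equates the L^2 energy of f (normalised by 1/(2π)) with the ℓ^2 sum of its Fourier coefficients: (1/(2π)) ∫_0^{2π} |f|^2 = Σ |c_n|^2.
Compute the left side: (1/(2π)) [∫_0^π 5^2 dx + ∫_π^{2π} 4^2 dx] = (1/(2π)) · (25π + 16π) = (25 + 16)/2 = 41/2.
So Σ_{n ∈ Z} |c_n|^2 = 41/2.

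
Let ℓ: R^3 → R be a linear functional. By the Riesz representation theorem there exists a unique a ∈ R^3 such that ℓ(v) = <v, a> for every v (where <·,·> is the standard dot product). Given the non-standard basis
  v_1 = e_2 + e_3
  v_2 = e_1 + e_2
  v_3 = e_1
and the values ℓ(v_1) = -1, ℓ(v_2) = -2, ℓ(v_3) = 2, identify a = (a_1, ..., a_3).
a = (2, -4, 3)

Write a = (a_1, ..., a_3) in the standard basis. For each basis vector v_i, ℓ(v_i) = <v_i, a> is a linear equation in the a_j's. Collect the n equations into a matrix system V a = ℓ, where row i of V is v_i (expressed in the standard basis). Since V is invertible (lower-triangular with 1s on the diagonal, up to permutation), solve by back-substitution:
  V =
[[0, 1, 1],
 [1, 1, 0],
 [1, 0, 0]]
  V a = (-1, -2, 2)
Solving gives a = (2, -4, 3).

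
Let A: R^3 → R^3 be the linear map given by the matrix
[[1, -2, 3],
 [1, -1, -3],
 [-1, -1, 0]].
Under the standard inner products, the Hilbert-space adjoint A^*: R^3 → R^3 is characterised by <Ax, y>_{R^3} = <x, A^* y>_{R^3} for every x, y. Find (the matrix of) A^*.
A^* = A^T =
[[1, 1, -1],
 [-2, -1, -1],
 [3, -3, 0]]

For real matrices with standard dot products, the defining identity <Ax, y> = <x, A^* y> gives (Ax)^T y = x^T (A^*) y, i.e. x^T A^T y = x^T (A^*) y. Since this holds for all x, y, we must have A^* = A^T. Therefore
A^* =
[[1, 1, -1],
 [-2, -1, -1],
 [3, -3, 0]].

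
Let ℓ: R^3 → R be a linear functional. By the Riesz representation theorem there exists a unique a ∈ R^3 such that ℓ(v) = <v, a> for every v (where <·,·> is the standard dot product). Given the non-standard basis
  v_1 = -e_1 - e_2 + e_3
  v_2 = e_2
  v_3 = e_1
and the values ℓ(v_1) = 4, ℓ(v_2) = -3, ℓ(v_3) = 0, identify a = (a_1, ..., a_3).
a = (0, -3, 1)

Write a = (a_1, ..., a_3) in the standard basis. For each basis vector v_i, ℓ(v_i) = <v_i, a> is a linear equation in the a_j's. Collect the n equations into a matrix system V a = ℓ, where row i of V is v_i (expressed in the standard basis). Since V is invertible (lower-triangular with 1s on the diagonal, up to permutation), solve by back-substitution:
  V =
[[-1, -1, 1],
 [0, 1, 0],
 [1, 0, 0]]
  V a = (4, -3, 0)
Solving gives a = (0, -3, 1).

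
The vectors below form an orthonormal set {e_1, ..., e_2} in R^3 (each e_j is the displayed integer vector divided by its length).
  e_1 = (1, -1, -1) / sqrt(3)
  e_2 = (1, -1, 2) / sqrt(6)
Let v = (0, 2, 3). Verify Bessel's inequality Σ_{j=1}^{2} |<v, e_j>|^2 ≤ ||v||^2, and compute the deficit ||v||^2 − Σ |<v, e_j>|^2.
Σ |<v, e_j>|^2 = 11; ||v||^2 = 13; deficit = 2

Write each e_j = u_j / sqrt(<u_j, u_j>) where u_j is the displayed integer vector. Then <v, e_j> = <v, u_j> / sqrt(<u_j, u_j>), so |<v, e_j>|^2 = <v, u_j>^2 / <u_j, u_j>.
Coefficients: <v, e_1> = -5/sqrt(3), <v, e_2> = 4/sqrt(6).
Square and sum: Σ |<v, e_j>|^2 = 11.
Compute ||v||^2 = v·v = 13.
Deficit = 13 − 11 = 2 ≥ 0, confirming Bessel's inequality. (The deficit equals ||v − Σ <v,e_j> e_j||^2, the squared distance from v to span{e_j}.)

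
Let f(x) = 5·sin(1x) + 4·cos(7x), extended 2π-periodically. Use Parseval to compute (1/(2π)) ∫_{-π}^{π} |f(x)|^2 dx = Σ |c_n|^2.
Σ |c_n|^2 = 41/2

Expand |f|^2 and use orthogonality of {sin(nx), cos(mx)} on [-π, π]:
  ∫_{-π}^{π} sin(nx)^2 dx = π, ∫ cos(mx)^2 dx = π, and cross terms integrate to 0.
So ∫_{-π}^{π} f(x)^2 dx = 5^2 · π + 4^2 · π = (25 + 16)π.
Divide by 2π: (25 + 16)/2 = 41/2.
By Parseval, this equals Σ |c_n|^2.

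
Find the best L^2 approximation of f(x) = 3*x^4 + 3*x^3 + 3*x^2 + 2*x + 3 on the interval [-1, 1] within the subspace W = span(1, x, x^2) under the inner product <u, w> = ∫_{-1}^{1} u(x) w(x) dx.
g(x) = 39*x^2/7 + 19*x/5 + 96/35

The best approximation g ∈ W is the orthogonal projection of f onto W. Writing g = a_0 + a_1 x + a_2 x^2, the coefficients solve the normal equations G · a = b where
  G_{ij} = <φ_i, φ_j> and b_i = <f, φ_i>, with φ_0 = 1, φ_1 = x, φ_2 = x^2.
G =
  [2, 0, 2/3]
  [0, 2/3, 0]
  [2/3, 0, 2/5],
b = (46/5, 38/15, 142/35).
Solving gives a_0 = 96/35, a_1 = 19/5, a_2 = 39/7, so
  g(x) = 39*x^2/7 + 19*x/5 + 96/35.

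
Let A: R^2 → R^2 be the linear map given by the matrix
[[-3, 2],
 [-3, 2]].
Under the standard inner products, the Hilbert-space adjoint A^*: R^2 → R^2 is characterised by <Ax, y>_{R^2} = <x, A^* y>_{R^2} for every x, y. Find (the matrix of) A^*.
A^* = A^T =
[[-3, -3],
 [2, 2]]

For real matrices with standard dot products, the defining identity <Ax, y> = <x, A^* y> gives (Ax)^T y = x^T (A^*) y, i.e. x^T A^T y = x^T (A^*) y. Since this holds for all x, y, we must have A^* = A^T. Therefore
A^* =
[[-3, -3],
 [2, 2]].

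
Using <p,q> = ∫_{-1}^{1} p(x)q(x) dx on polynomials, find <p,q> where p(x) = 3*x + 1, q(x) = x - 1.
<p,q> = 0

Expand the product: p(x)·q(x) = 3*x^2 - 2*x - 1.
∫_{-1}^{1} of each monomial x^k gives [2/(k+1) if k even, 0 if k odd]. Integrating term-by-term (or equivalently evaluating the antiderivative F(x) = x^3 - x^2 - x at the endpoints):
  F(1) − F(−1) = -1 − (-1) = 0.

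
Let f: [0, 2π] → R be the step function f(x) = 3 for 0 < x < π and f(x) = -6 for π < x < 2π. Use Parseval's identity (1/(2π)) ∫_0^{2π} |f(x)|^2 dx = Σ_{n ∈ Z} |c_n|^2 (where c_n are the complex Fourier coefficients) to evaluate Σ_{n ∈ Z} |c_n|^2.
Σ |c_n|^2 = 45/2

Parseval equates the L^2 energy of f (normalised by 1/(2π)) with the ℓ^2 sum of its Fourier coefficients: (1/(2π)) ∫_0^{2π} |f|^2 = Σ |c_n|^2.
Compute the left side: (1/(2π)) [∫_0^π 3^2 dx + ∫_π^{2π} (-6)^2 dx] = (1/(2π)) · (9π + 36π) = (9 + 36)/2 = 45/2.
So Σ_{n ∈ Z} |c_n|^2 = 45/2.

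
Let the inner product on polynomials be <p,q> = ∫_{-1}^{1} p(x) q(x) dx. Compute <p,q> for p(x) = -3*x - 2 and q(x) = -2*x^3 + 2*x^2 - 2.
<p,q> = 116/15

Expand the product: p(x)·q(x) = 6*x^4 - 2*x^3 - 4*x^2 + 6*x + 4.
∫_{-1}^{1} of each monomial x^k gives [2/(k+1) if k even, 0 if k odd]. Integrating term-by-term (or equivalently evaluating the antiderivative F(x) = 6*x^5/5 - x^4/2 - 4*x^3/3 + 3*x^2 + 4*x at the endpoints):
  F(1) − F(−1) = 191/30 − (-41/30) = 116/15.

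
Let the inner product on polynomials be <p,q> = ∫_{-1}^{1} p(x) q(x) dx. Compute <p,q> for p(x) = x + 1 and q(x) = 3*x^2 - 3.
<p,q> = -4

Expand the product: p(x)·q(x) = 3*x^3 + 3*x^2 - 3*x - 3.
∫_{-1}^{1} of each monomial x^k gives [2/(k+1) if k even, 0 if k odd]. Integrating term-by-term (or equivalently evaluating the antiderivative F(x) = 3*x^4/4 + x^3 - 3*x^2/2 - 3*x at the endpoints):
  F(1) − F(−1) = -11/4 − (5/4) = -4.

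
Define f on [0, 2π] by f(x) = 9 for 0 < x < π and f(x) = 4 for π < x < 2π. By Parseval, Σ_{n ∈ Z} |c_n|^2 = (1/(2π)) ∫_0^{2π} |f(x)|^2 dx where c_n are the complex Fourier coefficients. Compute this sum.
Σ |c_n|^2 = 97/2

Parseval equates the L^2 energy of f (normalised by 1/(2π)) with the ℓ^2 sum of its Fourier coefficients: (1/(2π)) ∫_0^{2π} |f|^2 = Σ |c_n|^2.
Compute the left side: (1/(2π)) [∫_0^π 9^2 dx + ∫_π^{2π} 4^2 dx] = (1/(2π)) · (81π + 16π) = (81 + 16)/2 = 97/2.
So Σ_{n ∈ Z} |c_n|^2 = 97/2.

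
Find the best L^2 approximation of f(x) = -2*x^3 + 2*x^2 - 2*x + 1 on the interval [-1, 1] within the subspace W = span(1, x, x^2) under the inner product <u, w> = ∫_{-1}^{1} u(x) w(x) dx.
g(x) = 2*x^2 - 16*x/5 + 1

The best approximation g ∈ W is the orthogonal projection of f onto W. Writing g = a_0 + a_1 x + a_2 x^2, the coefficients solve the normal equations G · a = b where
  G_{ij} = <φ_i, φ_j> and b_i = <f, φ_i>, with φ_0 = 1, φ_1 = x, φ_2 = x^2.
G =
  [2, 0, 2/3]
  [0, 2/3, 0]
  [2/3, 0, 2/5],
b = (10/3, -32/15, 22/15).
Solving gives a_0 = 1, a_1 = -16/5, a_2 = 2, so
  g(x) = 2*x^2 - 16*x/5 + 1.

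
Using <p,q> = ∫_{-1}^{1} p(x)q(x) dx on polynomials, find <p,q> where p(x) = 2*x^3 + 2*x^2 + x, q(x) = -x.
<p,q> = -22/15

Expand the product: p(x)·q(x) = -2*x^4 - 2*x^3 - x^2.
∫_{-1}^{1} of each monomial x^k gives [2/(k+1) if k even, 0 if k odd]. Integrating term-by-term (or equivalently evaluating the antiderivative F(x) = -2*x^5/5 - x^4/2 - x^3/3 at the endpoints):
  F(1) − F(−1) = -37/30 − (7/30) = -22/15.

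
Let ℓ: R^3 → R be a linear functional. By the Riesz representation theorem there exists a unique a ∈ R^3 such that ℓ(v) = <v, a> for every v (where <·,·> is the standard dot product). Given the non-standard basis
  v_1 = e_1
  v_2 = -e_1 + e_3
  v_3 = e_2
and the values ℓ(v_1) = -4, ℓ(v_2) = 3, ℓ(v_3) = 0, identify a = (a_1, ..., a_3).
a = (-4, 0, -1)

Write a = (a_1, ..., a_3) in the standard basis. For each basis vector v_i, ℓ(v_i) = <v_i, a> is a linear equation in the a_j's. Collect the n equations into a matrix system V a = ℓ, where row i of V is v_i (expressed in the standard basis). Since V is invertible (lower-triangular with 1s on the diagonal, up to permutation), solve by back-substitution:
  V =
[[1, 0, 0],
 [-1, 0, 1],
 [0, 1, 0]]
  V a = (-4, 3, 0)
Solving gives a = (-4, 0, -1).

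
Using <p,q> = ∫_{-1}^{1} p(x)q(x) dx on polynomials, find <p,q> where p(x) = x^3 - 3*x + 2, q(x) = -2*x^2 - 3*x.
<p,q> = 32/15

Expand the product: p(x)·q(x) = -2*x^5 - 3*x^4 + 6*x^3 + 5*x^2 - 6*x.
∫_{-1}^{1} of each monomial x^k gives [2/(k+1) if k even, 0 if k odd]. Integrating term-by-term (or equivalently evaluating the antiderivative F(x) = -x^6/3 - 3*x^5/5 + 3*x^4/2 + 5*x^3/3 - 3*x^2 at the endpoints):
  F(1) − F(−1) = -23/30 − (-29/10) = 32/15.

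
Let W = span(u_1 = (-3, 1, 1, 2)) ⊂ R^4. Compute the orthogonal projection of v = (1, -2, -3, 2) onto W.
proj_W(v) = (4/5, -4/15, -4/15, -8/15)

Set up U = [u_1 | ... | u_1] ∈ R^(4×1). The projector onto W = col(U) is P = U (U^T U)^(-1) U^T.
Compute U^T U =
  [15],
and U^T v = (-4).
Solve U^T U · c = U^T v for the coefficients: c = (-4/15). The projection is proj_W(v) = U c.
Check: (v - proj_W(v)) · u_1 = 0  (should be 0).
Result: proj_W(v) = (4/5, -4/15, -4/15, -8/15).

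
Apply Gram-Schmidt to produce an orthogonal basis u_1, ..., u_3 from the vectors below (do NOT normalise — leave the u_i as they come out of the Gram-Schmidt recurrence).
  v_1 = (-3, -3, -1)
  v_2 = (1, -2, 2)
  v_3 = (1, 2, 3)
Orthogonal basis:
  u_1 = (-3, -3, -1)
  u_2 = (22/19, -35/19, 39/19)
  u_3 = (-116/85, 29/34, 261/170)

Apply the Gram-Schmidt recurrence
  u_1 = v_1
  u_i = v_i − Σ_{j<i} ((v_i · u_j) / (u_j · u_j)) · u_j.

Step by step this gives:
  u_1 = (-3, -3, -1)
  u_2 = (22/19, -35/19, 39/19)
  u_3 = (-116/85, 29/34, 261/170)

Orthogonality check:
  u_2 · u_1 = 0 (should be 0)
  u_3 · u_1 = 0 (should be 0)
  u_3 · u_2 = 0 (should be 0)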